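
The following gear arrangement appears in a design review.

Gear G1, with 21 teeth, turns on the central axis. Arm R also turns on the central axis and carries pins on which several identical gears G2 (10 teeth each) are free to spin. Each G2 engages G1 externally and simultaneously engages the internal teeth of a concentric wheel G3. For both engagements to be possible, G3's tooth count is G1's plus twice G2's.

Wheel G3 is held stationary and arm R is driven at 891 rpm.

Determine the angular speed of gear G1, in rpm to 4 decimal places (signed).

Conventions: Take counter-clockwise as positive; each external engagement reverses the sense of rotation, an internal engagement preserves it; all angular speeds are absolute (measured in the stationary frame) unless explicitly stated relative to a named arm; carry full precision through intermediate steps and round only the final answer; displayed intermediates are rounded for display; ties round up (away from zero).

topology: planetary set — G1 21T / G2 10T / G3 41T, arm = carrier (Willis)
normalise by the input: solve with ω_arm = 1, then scale by 891 rpm
ring teeth: 21 + 2·10 = 41
21(ω_sun−ω_arm) = −41(ω_ring−ω_arm),  ω_ring = 0, ω_arm = 1
ω_sun = 1 − (41/21)(0−1) = 62/21
scale: ω_sun = 62/21 × 891 rpm = +2630.5714 rpm

+2630.5714 rpm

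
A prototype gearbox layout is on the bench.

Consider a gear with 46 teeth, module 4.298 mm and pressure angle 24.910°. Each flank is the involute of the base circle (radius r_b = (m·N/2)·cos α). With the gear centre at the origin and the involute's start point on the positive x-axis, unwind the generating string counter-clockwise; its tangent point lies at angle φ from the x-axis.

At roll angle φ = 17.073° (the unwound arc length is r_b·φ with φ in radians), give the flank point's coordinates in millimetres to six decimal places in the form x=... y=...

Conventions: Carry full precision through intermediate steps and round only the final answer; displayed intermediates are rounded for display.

x=93.550187 y=0.783730

single-mesh involute tooth geometry (46T wheel at module 4.298)
pitch radius r_p = m·N/2 = 4.298·46/2 = 98.854000
base radius r_b = r_p·cos α = 98.854000·cos 24.910° = 89.657663
roll angle φ = 17.073° = 0.29798006 rad
x = r_b·(cos φ + φ·sin φ) = 93.550187
y = r_b·(sin φ − φ·cos φ) = 0.783730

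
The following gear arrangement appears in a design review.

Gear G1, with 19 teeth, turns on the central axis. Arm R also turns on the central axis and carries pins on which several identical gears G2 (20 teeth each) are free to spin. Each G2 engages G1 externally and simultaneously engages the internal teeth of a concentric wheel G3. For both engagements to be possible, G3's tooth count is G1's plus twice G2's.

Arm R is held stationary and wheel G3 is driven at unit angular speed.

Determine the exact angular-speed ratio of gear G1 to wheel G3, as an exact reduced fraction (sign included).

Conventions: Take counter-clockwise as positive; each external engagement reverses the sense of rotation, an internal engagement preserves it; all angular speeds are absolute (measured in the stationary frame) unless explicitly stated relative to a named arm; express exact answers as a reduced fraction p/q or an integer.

class = planetary set [G3 = 19+2·20 = 59; Willis about the carrier]
ring teeth: 19 + 2·20 = 59
19(ω_sun−ω_arm) = −59(ω_ring−ω_arm),  ω_arm = 0, ω_ring = 1
ω_sun = 0 − (59/19)(1−0) = -59/19
ω_out/ω_in = -59/19

-59/19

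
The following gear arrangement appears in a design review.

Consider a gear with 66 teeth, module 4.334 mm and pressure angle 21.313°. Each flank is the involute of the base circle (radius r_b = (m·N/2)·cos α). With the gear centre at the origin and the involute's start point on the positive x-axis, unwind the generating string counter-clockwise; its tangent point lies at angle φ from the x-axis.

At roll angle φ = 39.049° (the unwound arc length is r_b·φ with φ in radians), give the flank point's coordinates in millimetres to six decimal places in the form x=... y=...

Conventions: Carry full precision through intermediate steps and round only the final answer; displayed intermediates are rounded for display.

x=160.683213 y=13.417414

single-mesh involute tooth geometry (66T wheel at module 4.334)
pitch radius r_p = m·N/2 = 4.334·66/2 = 143.022000
base radius r_b = r_p·cos α = 143.022000·cos 21.313° = 133.240552
roll angle φ = 39.049° = 0.68153362 rad
x = r_b·(cos φ + φ·sin φ) = 160.683213
y = r_b·(sin φ − φ·cos φ) = 13.417414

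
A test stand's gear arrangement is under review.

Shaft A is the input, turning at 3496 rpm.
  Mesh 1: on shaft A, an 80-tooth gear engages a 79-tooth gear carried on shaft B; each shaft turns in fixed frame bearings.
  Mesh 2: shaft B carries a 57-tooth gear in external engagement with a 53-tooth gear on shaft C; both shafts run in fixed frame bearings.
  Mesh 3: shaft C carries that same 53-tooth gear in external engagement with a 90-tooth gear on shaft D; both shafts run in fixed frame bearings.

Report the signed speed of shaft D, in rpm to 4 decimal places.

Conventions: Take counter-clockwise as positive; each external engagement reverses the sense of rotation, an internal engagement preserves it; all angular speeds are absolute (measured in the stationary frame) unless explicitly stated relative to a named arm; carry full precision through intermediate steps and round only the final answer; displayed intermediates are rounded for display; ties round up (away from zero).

recognized (4 fixed axles, 3 meshes): fixed-axis compound train
mesh 1 [80T→79T]: ω = 3496.0000×80/79 = 3540.2532 rpm, sense flips to −
mesh 2 [57T→53T]: ω = 3540.2532×57/53 = 3807.4421 rpm, sense flips to +
mesh 3 [53T→90T]: ω = 3807.4421×53/90 = 2242.1603 rpm, sense flips to −
signed output speed = -2242.1603 rpm

-2242.1603 rpm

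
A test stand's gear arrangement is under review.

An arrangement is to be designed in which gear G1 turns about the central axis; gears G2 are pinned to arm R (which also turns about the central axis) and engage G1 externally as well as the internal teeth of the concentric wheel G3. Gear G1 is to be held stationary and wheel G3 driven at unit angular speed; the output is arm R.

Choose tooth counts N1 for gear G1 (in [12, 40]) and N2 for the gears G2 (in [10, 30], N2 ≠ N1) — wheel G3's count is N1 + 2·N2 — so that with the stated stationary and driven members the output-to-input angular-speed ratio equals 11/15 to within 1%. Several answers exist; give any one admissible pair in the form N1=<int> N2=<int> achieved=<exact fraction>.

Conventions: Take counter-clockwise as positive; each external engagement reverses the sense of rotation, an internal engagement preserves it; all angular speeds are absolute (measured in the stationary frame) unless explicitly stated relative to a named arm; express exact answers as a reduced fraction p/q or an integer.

design class (target 11/15): planetary set
Willis with ω_sun = 0: ω_arm/ω_ring = N3/(N1+N3); set equal to 11/15  ⇒  N3/N1 = (11/15)/(1 − 11/15) = 11/4
N3 = N1 + 2·N2  ⇒  N2/N1 = (N3/N1 − 1)/2 = (11/4 − 1)/2 = 7/8
smallest multiple with N1 ≥ 12 and N2 ≥ 10: k = 2  ⇒  N1 = 2·8 = 16, N2 = 2·7 = 14 (N1 ≤ 40, N2 ≤ 30, N2 ≠ N1 ✓), N3 = 16 + 2·14 = 44
check: N3/(N1+N3) with N1 = 16, N3 = 44 gives 11/15; |achieved − target| = 0 ≤ 11/1500 ✓

N1=16 N2=14 achieved=11/15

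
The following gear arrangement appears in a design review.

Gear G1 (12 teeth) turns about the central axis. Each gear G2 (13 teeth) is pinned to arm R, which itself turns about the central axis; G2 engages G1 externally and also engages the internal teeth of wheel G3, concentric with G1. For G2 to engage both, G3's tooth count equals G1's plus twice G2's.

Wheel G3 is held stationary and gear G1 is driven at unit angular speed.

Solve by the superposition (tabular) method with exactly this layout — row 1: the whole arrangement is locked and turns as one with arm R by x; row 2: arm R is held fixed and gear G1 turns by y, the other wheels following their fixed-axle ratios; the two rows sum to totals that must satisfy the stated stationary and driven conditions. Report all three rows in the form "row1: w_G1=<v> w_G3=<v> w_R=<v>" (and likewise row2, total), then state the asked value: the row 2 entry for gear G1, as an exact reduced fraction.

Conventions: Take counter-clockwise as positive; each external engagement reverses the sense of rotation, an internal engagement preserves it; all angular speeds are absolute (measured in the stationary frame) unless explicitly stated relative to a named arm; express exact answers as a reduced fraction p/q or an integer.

topology: planetary set — G1 12T / G2 13T / G3 38T, arm = carrier (Willis)
row 1: whole set turns with the arm by x
row 2 (arm held, sun turns y): ω_ring = −(12/38)·y, ω_arm = 0
boundary: total ω_ring = x − (12/38)·y = 0 and total ω_sun = x + y = 1  ⇒  y = 19/25, x = 6/25
row 2 ring = −(12/38)·19/25 = -6/25
totals (row 1 + row 2): sun 6/25 + 19/25 = 1, ring 6/25 + (-6/25) = 0, arm 6/25 + 0 = 6/25
asked cell (row2, sun) = 19/25

row1: w_G1=6/25 w_G3=6/25 w_R=6/25
row2: w_G1=19/25 w_G3=-6/25 w_R=0
total: w_G1=1 w_G3=0 w_R=6/25
asked value: 19/25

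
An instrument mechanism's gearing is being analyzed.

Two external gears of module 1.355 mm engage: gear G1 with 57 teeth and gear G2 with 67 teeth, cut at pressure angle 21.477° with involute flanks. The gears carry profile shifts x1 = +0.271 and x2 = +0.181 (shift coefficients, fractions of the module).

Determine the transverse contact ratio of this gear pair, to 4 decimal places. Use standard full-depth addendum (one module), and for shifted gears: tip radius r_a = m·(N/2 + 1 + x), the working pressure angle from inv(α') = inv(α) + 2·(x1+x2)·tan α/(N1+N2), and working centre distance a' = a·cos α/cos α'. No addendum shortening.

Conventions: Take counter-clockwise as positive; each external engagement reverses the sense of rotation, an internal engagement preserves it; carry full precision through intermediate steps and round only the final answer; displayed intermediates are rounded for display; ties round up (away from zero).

1.6563

recognized (one external pair, fixed centres): single-mesh tooth geometry, m = 1.355, N1 = 57, N2 = 67
base radii: r_b1 = 35.936079, r_b2 = 42.240654
tip radii: r_a1 = 40.339705, r_a2 = 46.992755
inv(α') = inv(21.477°) + 2·(+0.271+0.181)·tan α/(57+67) = 0.02147083  ⇒  α' = 22.48541°
a' = a·cos α / cos α' = 84.0100·cos 21.477°/cos 22.48541° = 84.608966
action lengths: √(r_a1²−r_b1²) = 18.327303, √(r_a2²−r_b2²) = 20.592381
base pitch p_b = π·m·cos α = 3.961281
CR = (18.327303 + 20.592381 − 84.608966·sin 22.48541°)/3.961281 = 1.656317
contact ratio ≈ 1.6563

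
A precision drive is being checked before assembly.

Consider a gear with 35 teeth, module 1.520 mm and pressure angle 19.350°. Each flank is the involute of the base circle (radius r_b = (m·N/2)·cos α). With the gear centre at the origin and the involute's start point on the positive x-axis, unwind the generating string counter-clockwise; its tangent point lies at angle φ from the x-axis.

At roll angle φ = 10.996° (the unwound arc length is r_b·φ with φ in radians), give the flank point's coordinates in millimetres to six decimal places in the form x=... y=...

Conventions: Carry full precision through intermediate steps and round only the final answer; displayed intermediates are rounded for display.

x=25.555369 y=0.058917

single-mesh involute tooth geometry (35T wheel at module 1.520)
pitch radius r_p = m·N/2 = 1.520·35/2 = 26.600000
base radius r_b = r_p·cos α = 26.600000·cos 19.350° = 25.097424
roll angle φ = 10.996° = 0.19191640 rad
x = r_b·(cos φ + φ·sin φ) = 25.555369
y = r_b·(sin φ − φ·cos φ) = 0.058917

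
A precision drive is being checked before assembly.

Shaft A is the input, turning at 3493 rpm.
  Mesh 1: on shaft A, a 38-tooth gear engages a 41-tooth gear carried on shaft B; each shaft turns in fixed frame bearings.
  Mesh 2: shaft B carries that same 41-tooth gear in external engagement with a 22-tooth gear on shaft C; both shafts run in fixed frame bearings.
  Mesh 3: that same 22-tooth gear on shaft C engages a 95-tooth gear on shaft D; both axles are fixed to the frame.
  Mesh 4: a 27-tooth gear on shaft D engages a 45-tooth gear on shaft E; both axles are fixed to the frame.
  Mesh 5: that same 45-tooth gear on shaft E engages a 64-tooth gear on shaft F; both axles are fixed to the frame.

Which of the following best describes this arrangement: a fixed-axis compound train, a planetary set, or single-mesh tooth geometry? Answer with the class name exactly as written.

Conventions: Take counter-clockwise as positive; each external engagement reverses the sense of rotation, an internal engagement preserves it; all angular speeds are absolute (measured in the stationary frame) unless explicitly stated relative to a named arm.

class = fixed-axis compound train [5 meshes; 5 ratios multiply, 5 sense flips]
classification: fixed-axis compound train

fixed-axis compound train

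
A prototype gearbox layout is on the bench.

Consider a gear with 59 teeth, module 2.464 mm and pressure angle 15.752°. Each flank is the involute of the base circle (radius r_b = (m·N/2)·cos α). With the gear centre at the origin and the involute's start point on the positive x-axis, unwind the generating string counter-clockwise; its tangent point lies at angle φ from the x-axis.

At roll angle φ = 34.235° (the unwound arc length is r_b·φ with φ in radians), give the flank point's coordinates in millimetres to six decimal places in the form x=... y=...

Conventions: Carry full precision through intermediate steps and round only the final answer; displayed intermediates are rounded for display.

x=81.353847 y=4.799275

class = single-mesh tooth geometry [base-circle involute, m = 2.464, 59T]
pitch radius r_p = m·N/2 = 2.464·59/2 = 72.688000
base radius r_b = r_p·cos α = 72.688000·cos 15.752° = 69.958257
roll angle φ = 34.235° = 0.59751347 rad
x = r_b·(cos φ + φ·sin φ) = 81.353847
y = r_b·(sin φ − φ·cos φ) = 4.799275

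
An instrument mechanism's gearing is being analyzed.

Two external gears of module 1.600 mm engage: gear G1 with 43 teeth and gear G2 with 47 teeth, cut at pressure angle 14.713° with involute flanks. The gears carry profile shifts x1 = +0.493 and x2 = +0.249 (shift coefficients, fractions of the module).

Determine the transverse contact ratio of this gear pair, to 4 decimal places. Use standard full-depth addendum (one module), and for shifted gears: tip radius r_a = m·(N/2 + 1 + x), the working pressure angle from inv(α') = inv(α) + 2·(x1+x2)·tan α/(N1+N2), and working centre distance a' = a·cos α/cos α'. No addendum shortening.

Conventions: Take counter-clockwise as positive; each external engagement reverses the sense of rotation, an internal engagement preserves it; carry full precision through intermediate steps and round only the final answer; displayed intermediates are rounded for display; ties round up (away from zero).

recognized (one external pair, fixed centres): single-mesh tooth geometry, m = 1.600, N1 = 43, N2 = 47
base radii: r_b1 = 33.272029, r_b2 = 36.367102
tip radii: r_a1 = 36.788800, r_a2 = 39.598400
inv(α') = inv(14.713°) + 2·(+0.493+0.249)·tan α/(43+47) = 0.01012710  ⇒  α' = 17.64903°
a' = a·cos α / cos α' = 72.0000·cos 14.713°/cos 17.64903° = 73.078836
action lengths: √(r_a1²−r_b1²) = 15.696747, √(r_a2²−r_b2²) = 15.667393
base pitch p_b = π·m·cos α = 4.861728
CR = (15.696747 + 15.667393 − 73.078836·sin 17.64903°)/4.861728 = 1.893916
contact ratio ≈ 1.8939

1.8939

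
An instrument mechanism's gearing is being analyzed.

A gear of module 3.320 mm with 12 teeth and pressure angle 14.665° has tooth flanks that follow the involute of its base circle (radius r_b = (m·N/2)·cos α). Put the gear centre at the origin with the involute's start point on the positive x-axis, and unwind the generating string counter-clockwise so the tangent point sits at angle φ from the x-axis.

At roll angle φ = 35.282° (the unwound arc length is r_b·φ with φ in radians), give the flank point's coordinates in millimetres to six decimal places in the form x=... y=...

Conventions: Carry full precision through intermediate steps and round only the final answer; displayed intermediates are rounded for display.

x=22.585650 y=1.443835

topology: single-mesh involute geometry — m = 3.320, N = 12
pitch radius r_p = m·N/2 = 3.320·12/2 = 19.920000
base radius r_b = r_p·cos α = 19.920000·cos 14.665° = 19.271058
roll angle φ = 35.282° = 0.61578707 rad
x = r_b·(cos φ + φ·sin φ) = 22.585650
y = r_b·(sin φ − φ·cos φ) = 1.443835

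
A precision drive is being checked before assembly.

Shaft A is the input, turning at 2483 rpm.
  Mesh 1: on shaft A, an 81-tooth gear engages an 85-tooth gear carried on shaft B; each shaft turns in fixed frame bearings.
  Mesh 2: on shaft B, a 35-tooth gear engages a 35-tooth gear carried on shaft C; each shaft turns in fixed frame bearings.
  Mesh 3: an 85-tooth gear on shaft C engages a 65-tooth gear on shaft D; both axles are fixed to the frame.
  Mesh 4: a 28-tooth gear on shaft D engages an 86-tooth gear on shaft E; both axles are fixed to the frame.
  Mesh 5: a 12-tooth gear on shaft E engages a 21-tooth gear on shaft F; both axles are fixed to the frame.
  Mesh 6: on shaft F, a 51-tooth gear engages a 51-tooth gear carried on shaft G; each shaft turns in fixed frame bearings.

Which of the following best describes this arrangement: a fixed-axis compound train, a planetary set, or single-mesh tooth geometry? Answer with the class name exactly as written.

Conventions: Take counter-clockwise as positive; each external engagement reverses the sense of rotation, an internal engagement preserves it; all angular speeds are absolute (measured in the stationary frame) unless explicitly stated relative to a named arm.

topology: fixed-axis compound train — 6 meshes, A→G
classification: fixed-axis compound train

fixed-axis compound train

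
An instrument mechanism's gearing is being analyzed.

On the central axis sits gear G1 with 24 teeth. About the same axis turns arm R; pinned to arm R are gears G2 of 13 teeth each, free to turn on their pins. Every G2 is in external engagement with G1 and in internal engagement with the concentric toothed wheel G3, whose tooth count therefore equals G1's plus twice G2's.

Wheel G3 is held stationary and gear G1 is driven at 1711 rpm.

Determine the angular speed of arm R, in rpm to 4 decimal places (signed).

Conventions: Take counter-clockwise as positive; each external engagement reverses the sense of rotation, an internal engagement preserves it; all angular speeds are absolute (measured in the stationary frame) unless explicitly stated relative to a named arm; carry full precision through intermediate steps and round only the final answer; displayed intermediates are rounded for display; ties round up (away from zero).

+554.9189 rpm

planetary set (24T centre, 13T on arm, 50T internal) — Willis relation
normalise by the input: solve with ω_sun = 1, then scale by 1711 rpm
ring teeth: 24 + 2·13 = 50
24(ω_sun−ω_arm) = −50(ω_ring−ω_arm),  ω_ring = 0, ω_sun = 1
24(1−ω_arm) = −50(0−ω_arm)  ⇒  74·ω_arm = 24  ⇒  ω_arm = 12/37
scale: ω_arm = 12/37 × 1711 rpm = +554.9189 rpm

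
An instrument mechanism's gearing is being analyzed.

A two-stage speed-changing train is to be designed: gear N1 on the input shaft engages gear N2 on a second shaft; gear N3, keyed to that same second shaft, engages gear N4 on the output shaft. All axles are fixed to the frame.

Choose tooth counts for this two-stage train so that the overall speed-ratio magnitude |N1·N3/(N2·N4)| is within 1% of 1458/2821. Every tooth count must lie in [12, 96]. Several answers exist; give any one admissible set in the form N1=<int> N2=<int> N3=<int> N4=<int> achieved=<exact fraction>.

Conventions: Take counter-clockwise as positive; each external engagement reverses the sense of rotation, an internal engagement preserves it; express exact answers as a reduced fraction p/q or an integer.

N1=18 N2=31 N3=81 N4=91 achieved=1458/2821

class = fixed-axis compound train [2-stage, 1458/2821 wanted]
target = 1458/2821 in lowest terms: an exact hit needs N1·N3 = k·1458 and N2·N4 = k·2821 for one integer k, every count in [12, 96]; additionally prefer no 1:1 stage (N1 ≠ N2, N3 ≠ N4)
k = 1: N1·N3 = 1458 = 18·81, N2·N4 = 2821 = 31·91
achieved = 18·81/(31·91) = 1458/2821; |achieved − target| = 0 ≤ 729/141050 ✓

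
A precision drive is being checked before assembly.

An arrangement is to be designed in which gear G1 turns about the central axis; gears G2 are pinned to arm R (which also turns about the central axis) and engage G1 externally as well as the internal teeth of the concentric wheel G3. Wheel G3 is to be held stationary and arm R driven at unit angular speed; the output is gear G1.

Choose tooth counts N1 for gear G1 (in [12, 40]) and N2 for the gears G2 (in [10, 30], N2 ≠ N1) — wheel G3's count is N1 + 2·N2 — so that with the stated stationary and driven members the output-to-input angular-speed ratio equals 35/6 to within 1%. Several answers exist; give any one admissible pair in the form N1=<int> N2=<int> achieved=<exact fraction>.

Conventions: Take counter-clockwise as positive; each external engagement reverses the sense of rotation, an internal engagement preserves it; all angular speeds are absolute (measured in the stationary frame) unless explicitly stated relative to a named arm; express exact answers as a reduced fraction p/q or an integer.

N1=12 N2=23 achieved=35/6

design class (target 35/6): planetary set
Willis with ω_ring = 0: ω_sun/ω_arm = (N1+N3)/N1; set equal to 35/6  ⇒  N3/N1 = 35/6 − 1 = 29/6
N3 = N1 + 2·N2  ⇒  N2/N1 = (N3/N1 − 1)/2 = (29/6 − 1)/2 = 23/12
smallest multiple with N1 ≥ 12 and N2 ≥ 10: k = 1  ⇒  N1 = 1·12 = 12, N2 = 1·23 = 23 (N1 ≤ 40, N2 ≤ 30, N2 ≠ N1 ✓), N3 = 12 + 2·23 = 58
check: (N1+N3)/N1 with N1 = 12, N3 = 58 gives 35/6; |achieved − target| = 0 ≤ 7/120 ✓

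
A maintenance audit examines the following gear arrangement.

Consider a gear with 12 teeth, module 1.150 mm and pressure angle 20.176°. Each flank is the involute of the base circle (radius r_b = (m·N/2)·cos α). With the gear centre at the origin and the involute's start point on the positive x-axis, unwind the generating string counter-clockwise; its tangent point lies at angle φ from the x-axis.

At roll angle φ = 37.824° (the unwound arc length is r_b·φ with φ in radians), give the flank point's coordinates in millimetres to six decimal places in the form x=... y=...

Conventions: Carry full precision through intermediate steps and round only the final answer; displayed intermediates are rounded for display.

x=7.737783 y=0.594448

topology: single-mesh involute geometry — m = 1.150, N = 12
pitch radius r_p = m·N/2 = 1.150·12/2 = 6.900000
base radius r_b = r_p·cos α = 6.900000·cos 20.176° = 6.476599
roll angle φ = 37.824° = 0.66015334 rad
x = r_b·(cos φ + φ·sin φ) = 7.737783
y = r_b·(sin φ − φ·cos φ) = 0.594448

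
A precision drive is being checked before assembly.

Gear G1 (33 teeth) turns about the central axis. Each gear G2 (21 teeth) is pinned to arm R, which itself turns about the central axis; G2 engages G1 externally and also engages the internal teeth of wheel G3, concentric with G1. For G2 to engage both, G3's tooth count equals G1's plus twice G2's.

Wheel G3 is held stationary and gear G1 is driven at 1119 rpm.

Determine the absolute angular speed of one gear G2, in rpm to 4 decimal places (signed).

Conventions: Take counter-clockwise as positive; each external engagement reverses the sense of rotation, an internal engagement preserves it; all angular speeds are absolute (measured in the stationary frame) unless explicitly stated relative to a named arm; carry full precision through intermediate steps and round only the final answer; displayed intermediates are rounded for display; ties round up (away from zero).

-879.2143 rpm

planetary set (33T centre, 21T on arm, 75T internal) — Willis relation
normalise by the input: solve with ω_sun = 1, then scale by 1119 rpm
ring teeth: 33 + 2·21 = 75
33(ω_sun−ω_arm) = −75(ω_ring−ω_arm),  ω_ring = 0, ω_sun = 1
33(1−ω_arm) = −75(0−ω_arm)  ⇒  108·ω_arm = 33  ⇒  ω_arm = 11/36
sun–planet mesh: 33·(1−11/36) = −21·(ω_p−ω_arm)  ⇒  ω_p−ω_arm = -275/252
ω_p = 11/36 − 275/252 = -11/14
scale: ω_p = -11/14 × 1119 rpm = -879.2143 rpm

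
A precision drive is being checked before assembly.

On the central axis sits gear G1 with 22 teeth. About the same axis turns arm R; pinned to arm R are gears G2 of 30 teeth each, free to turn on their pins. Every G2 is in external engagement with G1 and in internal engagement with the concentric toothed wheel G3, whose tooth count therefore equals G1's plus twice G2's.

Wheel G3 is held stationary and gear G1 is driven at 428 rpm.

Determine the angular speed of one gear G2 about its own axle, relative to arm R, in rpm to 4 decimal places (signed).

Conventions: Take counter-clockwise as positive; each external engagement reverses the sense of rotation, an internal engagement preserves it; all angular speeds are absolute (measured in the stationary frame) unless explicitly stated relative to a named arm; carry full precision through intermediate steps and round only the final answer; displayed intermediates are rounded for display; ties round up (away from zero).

-247.4718 rpm

planetary set (22T centre, 30T on arm, 82T internal) — Willis relation
normalise by the input: solve with ω_sun = 1, then scale by 428 rpm
ring teeth: 22 + 2·30 = 82
22(ω_sun−ω_arm) = −82(ω_ring−ω_arm),  ω_ring = 0, ω_sun = 1
22(1−ω_arm) = −82(0−ω_arm)  ⇒  104·ω_arm = 22  ⇒  ω_arm = 11/52
sun–planet mesh: 22·(1−11/52) = −30·(ω_p−ω_arm)  ⇒  ω_p−ω_arm = -451/780
scale: ω_p−ω_arm = -451/780 × 428 rpm = -247.4718 rpm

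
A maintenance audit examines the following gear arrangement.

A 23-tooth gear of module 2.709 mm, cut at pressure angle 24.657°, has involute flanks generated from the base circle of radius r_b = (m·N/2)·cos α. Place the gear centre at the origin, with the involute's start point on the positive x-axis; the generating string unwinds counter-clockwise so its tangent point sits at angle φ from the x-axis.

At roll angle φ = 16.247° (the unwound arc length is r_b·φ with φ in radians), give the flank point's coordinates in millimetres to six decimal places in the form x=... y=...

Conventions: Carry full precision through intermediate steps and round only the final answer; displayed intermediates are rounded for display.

class = single-mesh tooth geometry [base-circle involute, m = 2.709, 23T]
pitch radius r_p = m·N/2 = 2.709·23/2 = 31.153500
base radius r_b = r_p·cos α = 31.153500·cos 24.657° = 28.312971
roll angle φ = 16.247° = 0.28356364 rad
x = r_b·(cos φ + φ·sin φ) = 29.428491
y = r_b·(sin φ − φ·cos φ) = 0.213462

x=29.428491 y=0.213462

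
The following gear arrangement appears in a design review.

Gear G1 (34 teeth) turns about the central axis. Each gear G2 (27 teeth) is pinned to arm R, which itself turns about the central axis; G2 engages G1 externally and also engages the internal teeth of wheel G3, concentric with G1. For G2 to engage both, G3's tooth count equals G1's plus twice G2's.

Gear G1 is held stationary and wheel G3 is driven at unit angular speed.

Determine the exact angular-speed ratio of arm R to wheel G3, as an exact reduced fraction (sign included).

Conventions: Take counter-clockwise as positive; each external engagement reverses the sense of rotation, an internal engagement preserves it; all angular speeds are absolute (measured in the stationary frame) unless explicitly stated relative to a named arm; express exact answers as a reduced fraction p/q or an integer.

44/61

recognized (axles ride arm R): planetary set, 34/27/88 teeth
ring teeth: 34 + 2·27 = 88
34(ω_sun−ω_arm) = −88(ω_ring−ω_arm),  ω_sun = 0, ω_ring = 1
34(0−ω_arm) = −88(1−ω_arm)  ⇒  122·ω_arm = 88  ⇒  ω_arm = 44/61
ω_out/ω_in = 44/61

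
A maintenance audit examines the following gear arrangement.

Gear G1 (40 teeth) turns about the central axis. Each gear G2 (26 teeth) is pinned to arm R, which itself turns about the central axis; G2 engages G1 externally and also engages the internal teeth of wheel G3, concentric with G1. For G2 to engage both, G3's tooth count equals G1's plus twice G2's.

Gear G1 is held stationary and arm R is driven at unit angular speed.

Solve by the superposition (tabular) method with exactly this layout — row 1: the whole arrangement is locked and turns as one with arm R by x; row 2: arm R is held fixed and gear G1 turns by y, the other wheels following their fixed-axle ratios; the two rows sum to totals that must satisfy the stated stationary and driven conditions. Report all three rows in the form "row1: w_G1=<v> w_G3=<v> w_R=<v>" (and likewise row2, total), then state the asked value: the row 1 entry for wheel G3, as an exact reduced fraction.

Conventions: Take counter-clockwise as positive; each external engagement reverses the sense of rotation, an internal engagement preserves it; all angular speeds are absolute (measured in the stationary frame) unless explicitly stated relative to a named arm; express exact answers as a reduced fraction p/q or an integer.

row1: w_G1=1 w_G3=1 w_R=1
row2: w_G1=-1 w_G3=10/23 w_R=0
total: w_G1=0 w_G3=33/23 w_R=1
asked value: 1

planetary set (40T centre, 26T on arm, 92T internal) — Willis relation
row 1 (train locked, turned with arm): all members turn x
row 2 (arm held, sun turns y): ω_ring = −(40/92)·y, ω_arm = 0
boundary: total ω_sun = x + y = 0 and total ω_arm = x = 1  ⇒  y = -1, x = 1
row 2 ring = −(40/92)·(-1) = 10/23
totals (row 1 + row 2): sun 1 + (-1) = 0, ring 1 + 10/23 = 33/23, arm 1 + 0 = 1
asked cell (row1, ring) = 1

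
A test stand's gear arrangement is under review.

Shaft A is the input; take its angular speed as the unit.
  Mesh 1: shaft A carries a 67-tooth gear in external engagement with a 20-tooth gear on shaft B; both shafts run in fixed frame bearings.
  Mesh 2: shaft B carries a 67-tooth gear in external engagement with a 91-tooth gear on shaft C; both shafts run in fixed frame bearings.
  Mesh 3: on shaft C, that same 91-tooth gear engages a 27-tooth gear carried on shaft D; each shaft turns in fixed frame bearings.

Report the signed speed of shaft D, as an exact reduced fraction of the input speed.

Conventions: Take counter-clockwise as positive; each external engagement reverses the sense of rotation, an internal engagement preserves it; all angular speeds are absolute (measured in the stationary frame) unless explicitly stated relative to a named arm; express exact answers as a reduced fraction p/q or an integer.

-4489/540

3-mesh fixed-axis compound train (all bearings frame-fixed)
mesh 1 [67T→20T]: |ω|/ω_in = 1×67/20 = 67/20, sense flips to −
mesh 2 [67T→91T]: |ω|/ω_in = (67/20)×67/91 = 4489/1820, sense flips to +
mesh 3 [91T→27T]: |ω|/ω_in = (4489/1820)×91/27 = 4489/540, sense flips to −
signed output speed (× input speed) = -4489/540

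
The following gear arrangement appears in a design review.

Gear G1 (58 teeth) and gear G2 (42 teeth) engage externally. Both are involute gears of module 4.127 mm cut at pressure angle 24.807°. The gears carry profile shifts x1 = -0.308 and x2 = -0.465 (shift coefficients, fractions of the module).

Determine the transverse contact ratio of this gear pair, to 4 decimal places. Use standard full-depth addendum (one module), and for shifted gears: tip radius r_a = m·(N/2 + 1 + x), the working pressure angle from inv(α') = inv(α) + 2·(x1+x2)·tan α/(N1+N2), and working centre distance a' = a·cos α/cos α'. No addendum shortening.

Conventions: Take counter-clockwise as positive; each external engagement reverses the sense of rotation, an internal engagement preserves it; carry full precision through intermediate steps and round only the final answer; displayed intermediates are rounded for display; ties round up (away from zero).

recognized (one external pair, fixed centres): single-mesh tooth geometry, m = 4.127, N1 = 58, N2 = 42
base radii: r_b1 = 108.639398, r_b2 = 78.669909
tip radii: r_a1 = 122.538884, r_a2 = 88.874945
inv(α') = inv(24.807°) + 2·(-0.308-0.465)·tan α/(58+42) = 0.02210349  ⇒  α' = 22.69482°
a' = a·cos α / cos α' = 206.3500·cos 24.807°/cos 22.69482° = 203.029252
action lengths: √(r_a1²−r_b1²) = 56.685618, √(r_a2²−r_b2²) = 41.349744
base pitch p_b = π·m·cos α = 11.768991
CR = (56.685618 + 41.349744 − 203.029252·sin 22.69482°)/11.768991 = 1.674068
contact ratio ≈ 1.6741

1.6741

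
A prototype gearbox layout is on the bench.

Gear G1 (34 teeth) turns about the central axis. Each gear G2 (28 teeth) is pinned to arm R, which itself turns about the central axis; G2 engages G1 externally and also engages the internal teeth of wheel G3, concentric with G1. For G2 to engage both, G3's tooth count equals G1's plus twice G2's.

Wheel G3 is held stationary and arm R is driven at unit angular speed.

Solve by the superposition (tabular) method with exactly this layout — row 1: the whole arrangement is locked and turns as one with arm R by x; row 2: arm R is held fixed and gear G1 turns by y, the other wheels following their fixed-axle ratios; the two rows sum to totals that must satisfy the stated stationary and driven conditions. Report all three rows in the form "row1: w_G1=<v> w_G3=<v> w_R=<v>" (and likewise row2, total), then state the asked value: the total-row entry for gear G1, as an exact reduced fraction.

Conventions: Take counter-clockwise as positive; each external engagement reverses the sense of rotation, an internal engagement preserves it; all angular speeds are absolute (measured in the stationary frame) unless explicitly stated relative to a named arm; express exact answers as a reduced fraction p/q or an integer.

recognized (axles ride arm R): planetary set, 34/28/90 teeth
row 1: whole set turns with the arm by x
row 2: sun turns y, ring = −(34/90)·y, arm 0
boundary: total ω_ring = x − (34/90)·y = 0 and total ω_arm = x = 1  ⇒  y = 45/17, x = 1
row 2 ring = −(34/90)·45/17 = -1
totals (row 1 + row 2): sun 1 + 45/17 = 62/17, ring 1 + (-1) = 0, arm 1 + 0 = 1
asked cell (total, sun) = 62/17

row1: w_G1=1 w_G3=1 w_R=1
row2: w_G1=45/17 w_G3=-1 w_R=0
total: w_G1=62/17 w_G3=0 w_R=1
asked value: 62/17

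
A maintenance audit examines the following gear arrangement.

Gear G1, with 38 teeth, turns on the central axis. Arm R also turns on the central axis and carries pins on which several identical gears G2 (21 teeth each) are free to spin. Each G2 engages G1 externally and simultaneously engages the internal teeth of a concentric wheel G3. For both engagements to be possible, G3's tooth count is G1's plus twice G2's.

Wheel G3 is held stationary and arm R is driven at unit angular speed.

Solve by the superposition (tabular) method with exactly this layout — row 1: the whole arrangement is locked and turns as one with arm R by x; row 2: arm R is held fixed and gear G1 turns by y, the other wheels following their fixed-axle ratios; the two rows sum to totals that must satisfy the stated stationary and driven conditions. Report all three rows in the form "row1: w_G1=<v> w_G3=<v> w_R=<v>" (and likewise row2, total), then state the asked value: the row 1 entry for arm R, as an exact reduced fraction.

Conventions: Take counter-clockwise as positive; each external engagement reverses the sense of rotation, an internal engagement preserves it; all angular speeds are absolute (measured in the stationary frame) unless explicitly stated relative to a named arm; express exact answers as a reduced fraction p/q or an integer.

row1: w_G1=1 w_G3=1 w_R=1
row2: w_G1=40/19 w_G3=-1 w_R=0
total: w_G1=59/19 w_G3=0 w_R=1
asked value: 1

class = planetary set [G3 = 38+2·21 = 80; Willis about the carrier]
superposition row 1 [locked train]: every member turns x
row 2 (arm held, sun turns y): ω_ring = −(38/80)·y, ω_arm = 0
boundary: total ω_ring = x − (38/80)·y = 0 and total ω_arm = x = 1  ⇒  y = 40/19, x = 1
row 2 ring = −(38/80)·40/19 = -1
totals (row 1 + row 2): sun 1 + 40/19 = 59/19, ring 1 + (-1) = 0, arm 1 + 0 = 1
asked cell (row1, arm) = 1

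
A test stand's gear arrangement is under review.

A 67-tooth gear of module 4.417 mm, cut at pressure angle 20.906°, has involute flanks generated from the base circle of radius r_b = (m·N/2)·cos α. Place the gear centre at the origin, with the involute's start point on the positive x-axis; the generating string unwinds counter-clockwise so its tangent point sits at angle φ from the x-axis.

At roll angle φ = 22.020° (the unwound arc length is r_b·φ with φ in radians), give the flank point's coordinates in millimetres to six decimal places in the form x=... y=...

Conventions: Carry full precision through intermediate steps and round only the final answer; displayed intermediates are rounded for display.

recognized (one wheel, involute flank): single-mesh tooth geometry, m = 4.417, N = 67
pitch radius r_p = m·N/2 = 4.417·67/2 = 147.969500
base radius r_b = r_p·cos α = 147.969500·cos 20.906° = 138.228240
roll angle φ = 22.020° = 0.38432150 rad
x = r_b·(cos φ + φ·sin φ) = 148.062735
y = r_b·(sin φ − φ·cos φ) = 2.577100

x=148.062735 y=2.577100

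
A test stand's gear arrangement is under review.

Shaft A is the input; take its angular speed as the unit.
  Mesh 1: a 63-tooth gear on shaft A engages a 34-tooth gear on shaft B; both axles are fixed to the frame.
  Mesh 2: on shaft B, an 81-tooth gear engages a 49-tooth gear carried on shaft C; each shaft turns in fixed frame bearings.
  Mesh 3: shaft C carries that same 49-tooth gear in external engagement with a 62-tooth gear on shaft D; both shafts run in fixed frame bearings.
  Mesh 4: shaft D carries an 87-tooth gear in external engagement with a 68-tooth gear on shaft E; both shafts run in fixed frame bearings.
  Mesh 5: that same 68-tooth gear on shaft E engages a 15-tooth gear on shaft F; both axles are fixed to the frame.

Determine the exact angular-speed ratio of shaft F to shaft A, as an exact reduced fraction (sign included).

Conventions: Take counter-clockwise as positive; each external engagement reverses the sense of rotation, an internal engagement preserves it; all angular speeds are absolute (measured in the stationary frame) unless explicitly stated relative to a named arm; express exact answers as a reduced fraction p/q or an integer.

-147987/10540

class = fixed-axis compound train [5 meshes; 5 ratios multiply, 5 sense flips]
mesh 1 [63T→34T]: running ratio 63/34, sense −
mesh 2 [81T→49T]: running ratio 729/238, sense +
mesh 3 [49T→62T]: running ratio 5103/2108, sense −
mesh 4 [87T→68T]: running ratio 443961/143344, sense +
mesh 5 [68T→15T]: running ratio 147987/10540, sense −
ω_out/ω_in = -147987/10540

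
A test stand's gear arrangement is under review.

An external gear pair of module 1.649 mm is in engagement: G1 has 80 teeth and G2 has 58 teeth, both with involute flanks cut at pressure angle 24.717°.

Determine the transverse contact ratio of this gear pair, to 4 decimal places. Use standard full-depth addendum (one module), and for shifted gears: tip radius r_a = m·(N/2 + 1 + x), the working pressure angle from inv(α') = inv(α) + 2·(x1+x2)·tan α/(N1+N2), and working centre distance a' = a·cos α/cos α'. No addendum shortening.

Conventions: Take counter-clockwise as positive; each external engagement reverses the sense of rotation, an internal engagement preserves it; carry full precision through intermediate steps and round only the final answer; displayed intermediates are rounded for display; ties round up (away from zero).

1.5754

single-mesh involute tooth geometry (80T engaging 58T at module 1.649)
base radii: r_b1 = 59.917019, r_b2 = 43.439839
tip radii: r_a1 = 67.609000, r_a2 = 49.470000
no profile shift: α' = α, a' = a
action lengths: √(r_a1²−r_b1²) = 31.319766, √(r_a2²−r_b2²) = 23.669840
base pitch p_b = π·m·cos α = 4.705872
CR = (31.319766 + 23.669840 − 113.781000·sin 24.71700°)/4.705872 = 1.575394
contact ratio ≈ 1.5754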